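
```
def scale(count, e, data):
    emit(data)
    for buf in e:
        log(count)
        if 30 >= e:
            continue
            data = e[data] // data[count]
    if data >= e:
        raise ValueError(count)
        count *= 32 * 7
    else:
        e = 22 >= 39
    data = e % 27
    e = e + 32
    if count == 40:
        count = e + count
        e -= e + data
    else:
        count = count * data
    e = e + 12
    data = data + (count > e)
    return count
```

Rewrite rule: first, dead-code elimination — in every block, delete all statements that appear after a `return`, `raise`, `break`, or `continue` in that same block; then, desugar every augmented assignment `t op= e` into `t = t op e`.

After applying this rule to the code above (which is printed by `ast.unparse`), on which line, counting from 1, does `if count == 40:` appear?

Transformed code:
def scale(count, e, data):
    emit(data)
    for buf in e:
        log(count)
        if 30 >= e:
            continue
    if data >= e:
        raise ValueError(count)
    else:
        e = 22 >= 39
    data = e % 27
    e = e + 32
    if count == 40:
        count = e + count
        e = e - (e + data)
    else:
        count = count * data
    e = e + 12
    data = data + (count > e)
    return count

13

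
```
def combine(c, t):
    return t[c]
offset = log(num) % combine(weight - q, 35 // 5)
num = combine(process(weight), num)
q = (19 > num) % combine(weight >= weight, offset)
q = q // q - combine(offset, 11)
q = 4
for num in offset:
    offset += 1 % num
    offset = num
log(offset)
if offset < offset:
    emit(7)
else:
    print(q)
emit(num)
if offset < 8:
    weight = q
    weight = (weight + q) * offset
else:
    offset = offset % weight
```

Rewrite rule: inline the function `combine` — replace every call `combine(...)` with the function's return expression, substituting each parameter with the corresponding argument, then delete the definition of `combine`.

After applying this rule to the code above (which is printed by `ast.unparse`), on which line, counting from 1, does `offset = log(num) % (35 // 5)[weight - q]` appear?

Transformed code:
offset = log(num) % (35 // 5)[weight - q]
num = num[process(weight)]
q = (19 > num) % offset[weight >= weight]
q = q // q - 11[offset]
q = 4
for num in offset:
    offset += 1 % num
    offset = num
log(offset)
if offset < offset:
    emit(7)
else:
    print(q)
emit(num)
if offset < 8:
    weight = q
    weight = (weight + q) * offset
else:
    offset = offset % weight

1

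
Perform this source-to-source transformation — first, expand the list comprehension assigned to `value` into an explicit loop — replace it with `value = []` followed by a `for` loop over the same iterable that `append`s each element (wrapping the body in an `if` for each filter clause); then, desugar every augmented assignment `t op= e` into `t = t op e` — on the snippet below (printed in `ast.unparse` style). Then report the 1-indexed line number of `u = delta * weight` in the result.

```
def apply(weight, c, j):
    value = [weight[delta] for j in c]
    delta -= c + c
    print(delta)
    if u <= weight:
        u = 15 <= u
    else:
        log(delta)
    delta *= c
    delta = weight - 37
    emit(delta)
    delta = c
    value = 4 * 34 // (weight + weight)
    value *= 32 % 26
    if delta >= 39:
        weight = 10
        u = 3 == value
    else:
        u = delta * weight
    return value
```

21

Transformed code:
def apply(weight, c, j):
    value = []
    for j in c:
        value.append(weight[delta])
    delta = delta - (c + c)
    print(delta)
    if u <= weight:
        u = 15 <= u
    else:
        log(delta)
    delta = delta * c
    delta = weight - 37
    emit(delta)
    delta = c
    value = 4 * 34 // (weight + weight)
    value = value * (32 % 26)
    if delta >= 39:
        weight = 10
        u = 3 == value
    else:
        u = delta * weight
    return value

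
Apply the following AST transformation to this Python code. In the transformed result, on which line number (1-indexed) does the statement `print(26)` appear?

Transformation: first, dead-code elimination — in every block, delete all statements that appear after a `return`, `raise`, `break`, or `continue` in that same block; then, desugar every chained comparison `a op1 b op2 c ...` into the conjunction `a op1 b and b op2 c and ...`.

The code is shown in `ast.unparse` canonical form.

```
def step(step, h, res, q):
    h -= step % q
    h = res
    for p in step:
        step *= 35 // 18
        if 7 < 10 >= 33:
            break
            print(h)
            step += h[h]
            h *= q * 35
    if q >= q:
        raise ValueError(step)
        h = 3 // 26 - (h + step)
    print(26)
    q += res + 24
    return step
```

10

Transformed code:
def step(step, h, res, q):
    h -= step % q
    h = res
    for p in step:
        step *= 35 // 18
        if 7 < 10 and 10 >= 33:
            break
    if q >= q:
        raise ValueError(step)
    print(26)
    q += res + 24
    return step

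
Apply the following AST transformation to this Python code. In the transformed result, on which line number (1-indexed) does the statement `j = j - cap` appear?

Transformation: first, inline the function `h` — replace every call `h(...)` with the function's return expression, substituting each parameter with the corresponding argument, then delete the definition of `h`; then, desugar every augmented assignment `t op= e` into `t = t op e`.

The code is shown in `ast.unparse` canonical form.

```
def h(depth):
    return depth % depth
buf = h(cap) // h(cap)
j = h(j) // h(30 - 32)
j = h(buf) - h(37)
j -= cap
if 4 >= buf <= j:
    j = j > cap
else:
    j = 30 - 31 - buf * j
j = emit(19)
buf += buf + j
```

Transformed code:
buf = cap % cap // (cap % cap)
j = j % j // ((30 - 32) % (30 - 32))
j = buf % buf - 37 % 37
j = j - cap
if 4 >= buf <= j:
    j = j > cap
else:
    j = 30 - 31 - buf * j
j = emit(19)
buf = buf + (buf + j)

4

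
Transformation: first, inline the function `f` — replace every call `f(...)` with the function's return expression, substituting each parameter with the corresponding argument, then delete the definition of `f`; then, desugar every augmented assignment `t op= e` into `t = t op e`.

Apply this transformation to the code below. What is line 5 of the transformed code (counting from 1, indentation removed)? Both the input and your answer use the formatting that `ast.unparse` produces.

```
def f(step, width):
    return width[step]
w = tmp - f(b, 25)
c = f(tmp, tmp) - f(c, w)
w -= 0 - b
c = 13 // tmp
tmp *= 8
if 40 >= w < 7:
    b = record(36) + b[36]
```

Transformed code:
w = tmp - 25[b]
c = tmp[tmp] - w[c]
w = w - (0 - b)
c = 13 // tmp
tmp = tmp * 8
if 40 >= w < 7:
    b = record(36) + b[36]

tmp = tmp * 8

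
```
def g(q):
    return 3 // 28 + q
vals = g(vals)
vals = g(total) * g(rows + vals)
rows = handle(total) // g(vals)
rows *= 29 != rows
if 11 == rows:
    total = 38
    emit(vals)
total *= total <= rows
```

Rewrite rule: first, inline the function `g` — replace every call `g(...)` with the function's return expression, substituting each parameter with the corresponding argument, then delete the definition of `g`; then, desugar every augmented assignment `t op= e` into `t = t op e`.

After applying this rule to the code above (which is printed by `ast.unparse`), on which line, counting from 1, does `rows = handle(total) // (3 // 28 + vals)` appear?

Transformed code:
vals = 3 // 28 + vals
vals = (3 // 28 + total) * (3 // 28 + (rows + vals))
rows = handle(total) // (3 // 28 + vals)
rows = rows * (29 != rows)
if 11 == rows:
    total = 38
    emit(vals)
total = total * (total <= rows)

3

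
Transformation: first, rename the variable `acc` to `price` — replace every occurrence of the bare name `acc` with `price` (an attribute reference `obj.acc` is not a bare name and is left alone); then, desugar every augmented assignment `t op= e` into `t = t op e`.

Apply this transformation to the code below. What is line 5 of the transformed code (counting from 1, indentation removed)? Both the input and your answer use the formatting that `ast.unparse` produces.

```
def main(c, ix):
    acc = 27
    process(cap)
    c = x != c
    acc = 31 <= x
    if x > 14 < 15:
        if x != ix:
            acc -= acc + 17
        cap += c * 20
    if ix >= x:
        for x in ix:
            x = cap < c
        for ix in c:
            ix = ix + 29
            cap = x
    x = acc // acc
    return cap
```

price = 31 <= x

Transformed code:
def main(c, ix):
    price = 27
    process(cap)
    c = x != c
    price = 31 <= x
    if x > 14 < 15:
        if x != ix:
            price = price - (price + 17)
        cap = cap + c * 20
    if ix >= x:
        for x in ix:
            x = cap < c
        for ix in c:
            ix = ix + 29
            cap = x
    x = price // price
    return cap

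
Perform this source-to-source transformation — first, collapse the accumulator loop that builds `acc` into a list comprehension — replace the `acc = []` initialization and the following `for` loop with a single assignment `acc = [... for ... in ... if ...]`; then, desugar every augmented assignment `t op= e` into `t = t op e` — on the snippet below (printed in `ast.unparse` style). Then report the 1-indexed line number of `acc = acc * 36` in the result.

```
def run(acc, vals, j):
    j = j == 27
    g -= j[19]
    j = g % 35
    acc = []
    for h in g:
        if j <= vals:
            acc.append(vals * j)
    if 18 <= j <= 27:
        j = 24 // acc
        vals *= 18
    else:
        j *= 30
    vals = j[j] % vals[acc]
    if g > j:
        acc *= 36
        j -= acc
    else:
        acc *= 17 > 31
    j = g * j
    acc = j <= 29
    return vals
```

13

Transformed code:
def run(acc, vals, j):
    j = j == 27
    g = g - j[19]
    j = g % 35
    acc = [vals * j for h in g if j <= vals]
    if 18 <= j <= 27:
        j = 24 // acc
        vals = vals * 18
    else:
        j = j * 30
    vals = j[j] % vals[acc]
    if g > j:
        acc = acc * 36
        j = j - acc
    else:
        acc = acc * (17 > 31)
    j = g * j
    acc = j <= 29
    return vals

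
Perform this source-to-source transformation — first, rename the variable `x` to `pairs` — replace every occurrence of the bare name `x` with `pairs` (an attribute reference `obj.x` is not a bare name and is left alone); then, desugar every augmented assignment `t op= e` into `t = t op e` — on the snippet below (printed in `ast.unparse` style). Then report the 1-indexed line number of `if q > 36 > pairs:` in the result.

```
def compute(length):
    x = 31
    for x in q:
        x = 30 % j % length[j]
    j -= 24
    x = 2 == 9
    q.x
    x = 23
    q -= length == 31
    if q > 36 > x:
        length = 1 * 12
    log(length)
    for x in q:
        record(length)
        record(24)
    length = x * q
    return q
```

Transformed code:
def compute(length):
    pairs = 31
    for pairs in q:
        pairs = 30 % j % length[j]
    j = j - 24
    pairs = 2 == 9
    q.x
    pairs = 23
    q = q - (length == 31)
    if q > 36 > pairs:
        length = 1 * 12
    log(length)
    for pairs in q:
        record(length)
        record(24)
    length = pairs * q
    return q

10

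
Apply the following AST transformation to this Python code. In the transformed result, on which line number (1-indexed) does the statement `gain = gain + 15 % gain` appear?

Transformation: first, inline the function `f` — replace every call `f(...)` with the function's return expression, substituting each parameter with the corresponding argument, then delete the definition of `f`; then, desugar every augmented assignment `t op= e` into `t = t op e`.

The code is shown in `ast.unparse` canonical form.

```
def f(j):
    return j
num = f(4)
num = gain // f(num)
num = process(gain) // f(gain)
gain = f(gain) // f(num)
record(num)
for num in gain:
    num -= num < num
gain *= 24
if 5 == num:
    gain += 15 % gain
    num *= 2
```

10

Transformed code:
num = 4
num = gain // num
num = process(gain) // gain
gain = gain // num
record(num)
for num in gain:
    num = num - (num < num)
gain = gain * 24
if 5 == num:
    gain = gain + 15 % gain
    num = num * 2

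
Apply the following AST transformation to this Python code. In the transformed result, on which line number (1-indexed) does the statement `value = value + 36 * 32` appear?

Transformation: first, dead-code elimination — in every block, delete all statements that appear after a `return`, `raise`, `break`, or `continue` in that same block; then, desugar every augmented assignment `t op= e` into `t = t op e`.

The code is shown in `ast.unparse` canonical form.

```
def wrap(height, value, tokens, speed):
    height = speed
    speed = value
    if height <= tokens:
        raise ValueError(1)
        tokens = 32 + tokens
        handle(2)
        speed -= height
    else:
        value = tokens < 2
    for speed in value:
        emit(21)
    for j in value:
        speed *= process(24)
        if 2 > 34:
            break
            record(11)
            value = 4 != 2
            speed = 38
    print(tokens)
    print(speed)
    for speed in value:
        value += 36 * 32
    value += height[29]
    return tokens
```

17

Transformed code:
def wrap(height, value, tokens, speed):
    height = speed
    speed = value
    if height <= tokens:
        raise ValueError(1)
    else:
        value = tokens < 2
    for speed in value:
        emit(21)
    for j in value:
        speed = speed * process(24)
        if 2 > 34:
            break
    print(tokens)
    print(speed)
    for speed in value:
        value = value + 36 * 32
    value = value + height[29]
    return tokens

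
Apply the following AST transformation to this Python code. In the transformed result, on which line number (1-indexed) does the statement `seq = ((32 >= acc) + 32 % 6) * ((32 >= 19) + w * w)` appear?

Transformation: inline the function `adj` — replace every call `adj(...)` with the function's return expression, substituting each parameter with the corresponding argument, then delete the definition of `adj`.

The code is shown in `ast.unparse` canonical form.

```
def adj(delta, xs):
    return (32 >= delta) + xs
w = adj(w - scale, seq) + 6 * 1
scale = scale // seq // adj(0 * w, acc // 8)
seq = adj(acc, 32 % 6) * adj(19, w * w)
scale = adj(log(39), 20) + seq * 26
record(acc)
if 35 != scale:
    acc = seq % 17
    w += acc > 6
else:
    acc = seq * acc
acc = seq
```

3

Transformed code:
w = (32 >= w - scale) + seq + 6 * 1
scale = scale // seq // ((32 >= 0 * w) + acc // 8)
seq = ((32 >= acc) + 32 % 6) * ((32 >= 19) + w * w)
scale = (32 >= log(39)) + 20 + seq * 26
record(acc)
if 35 != scale:
    acc = seq % 17
    w += acc > 6
else:
    acc = seq * acc
acc = seq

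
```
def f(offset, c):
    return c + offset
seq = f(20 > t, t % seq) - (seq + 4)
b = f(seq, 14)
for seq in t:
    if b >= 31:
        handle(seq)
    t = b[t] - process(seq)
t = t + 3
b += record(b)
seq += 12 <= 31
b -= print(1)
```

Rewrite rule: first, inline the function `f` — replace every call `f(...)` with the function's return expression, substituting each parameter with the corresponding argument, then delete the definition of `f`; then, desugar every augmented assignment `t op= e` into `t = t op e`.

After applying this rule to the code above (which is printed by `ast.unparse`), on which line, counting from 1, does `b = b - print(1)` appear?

10

Transformed code:
seq = t % seq + (20 > t) - (seq + 4)
b = 14 + seq
for seq in t:
    if b >= 31:
        handle(seq)
    t = b[t] - process(seq)
t = t + 3
b = b + record(b)
seq = seq + (12 <= 31)
b = b - print(1)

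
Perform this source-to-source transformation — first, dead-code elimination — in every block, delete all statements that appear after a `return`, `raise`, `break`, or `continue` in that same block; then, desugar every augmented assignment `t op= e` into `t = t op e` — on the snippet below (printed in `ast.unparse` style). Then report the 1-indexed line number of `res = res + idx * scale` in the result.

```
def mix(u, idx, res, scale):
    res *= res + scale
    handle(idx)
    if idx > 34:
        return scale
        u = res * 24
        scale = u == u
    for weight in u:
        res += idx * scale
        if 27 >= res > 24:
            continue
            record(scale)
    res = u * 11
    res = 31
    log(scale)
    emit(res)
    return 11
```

Transformed code:
def mix(u, idx, res, scale):
    res = res * (res + scale)
    handle(idx)
    if idx > 34:
        return scale
    for weight in u:
        res = res + idx * scale
        if 27 >= res > 24:
            continue
    res = u * 11
    res = 31
    log(scale)
    emit(res)
    return 11

7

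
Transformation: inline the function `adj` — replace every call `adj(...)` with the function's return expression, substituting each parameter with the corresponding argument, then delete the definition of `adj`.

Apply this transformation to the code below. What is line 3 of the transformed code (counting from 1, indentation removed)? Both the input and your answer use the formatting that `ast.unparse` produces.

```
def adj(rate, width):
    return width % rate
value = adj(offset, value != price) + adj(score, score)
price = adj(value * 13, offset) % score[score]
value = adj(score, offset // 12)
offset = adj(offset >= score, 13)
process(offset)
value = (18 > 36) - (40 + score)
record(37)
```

value = offset // 12 % score

Transformed code:
value = (value != price) % offset + score % score
price = offset % (value * 13) % score[score]
value = offset // 12 % score
offset = 13 % (offset >= score)
process(offset)
value = (18 > 36) - (40 + score)
record(37)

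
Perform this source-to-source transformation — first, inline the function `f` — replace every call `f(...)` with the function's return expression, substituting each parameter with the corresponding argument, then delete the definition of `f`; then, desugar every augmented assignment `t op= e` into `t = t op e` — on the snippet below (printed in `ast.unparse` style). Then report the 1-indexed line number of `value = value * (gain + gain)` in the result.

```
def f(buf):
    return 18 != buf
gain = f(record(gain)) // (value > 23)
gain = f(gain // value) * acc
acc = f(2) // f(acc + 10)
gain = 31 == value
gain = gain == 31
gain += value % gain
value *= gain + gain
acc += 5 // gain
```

7

Transformed code:
gain = (18 != record(gain)) // (value > 23)
gain = (18 != gain // value) * acc
acc = (18 != 2) // (18 != acc + 10)
gain = 31 == value
gain = gain == 31
gain = gain + value % gain
value = value * (gain + gain)
acc = acc + 5 // gain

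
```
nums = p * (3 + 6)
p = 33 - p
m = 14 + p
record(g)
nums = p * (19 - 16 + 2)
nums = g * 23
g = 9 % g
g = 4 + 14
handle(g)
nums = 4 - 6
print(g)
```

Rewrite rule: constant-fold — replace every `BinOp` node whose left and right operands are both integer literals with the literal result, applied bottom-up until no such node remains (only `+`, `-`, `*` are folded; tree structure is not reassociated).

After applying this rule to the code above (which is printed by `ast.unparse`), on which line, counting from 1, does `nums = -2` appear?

Transformed code:
nums = p * 9
p = 33 - p
m = 14 + p
record(g)
nums = p * 5
nums = g * 23
g = 9 % g
g = 18
handle(g)
nums = -2
print(g)

10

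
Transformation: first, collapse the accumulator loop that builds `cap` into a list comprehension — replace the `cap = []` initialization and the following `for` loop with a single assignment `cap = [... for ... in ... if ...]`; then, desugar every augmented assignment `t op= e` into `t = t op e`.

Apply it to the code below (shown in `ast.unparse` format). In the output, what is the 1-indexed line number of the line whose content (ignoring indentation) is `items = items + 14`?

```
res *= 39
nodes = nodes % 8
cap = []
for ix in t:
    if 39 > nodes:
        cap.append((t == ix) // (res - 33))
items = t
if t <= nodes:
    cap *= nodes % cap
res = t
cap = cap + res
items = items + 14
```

Transformed code:
res = res * 39
nodes = nodes % 8
cap = [(t == ix) // (res - 33) for ix in t if 39 > nodes]
items = t
if t <= nodes:
    cap = cap * (nodes % cap)
res = t
cap = cap + res
items = items + 14

9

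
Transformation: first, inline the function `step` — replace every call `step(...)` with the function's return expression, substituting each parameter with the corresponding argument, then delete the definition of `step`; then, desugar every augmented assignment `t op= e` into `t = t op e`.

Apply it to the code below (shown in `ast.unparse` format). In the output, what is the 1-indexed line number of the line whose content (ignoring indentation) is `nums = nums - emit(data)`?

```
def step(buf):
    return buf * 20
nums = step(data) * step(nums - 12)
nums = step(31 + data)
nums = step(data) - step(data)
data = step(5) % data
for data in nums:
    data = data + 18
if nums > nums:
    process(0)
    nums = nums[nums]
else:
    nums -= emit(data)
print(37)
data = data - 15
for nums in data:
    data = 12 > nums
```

11

Transformed code:
nums = data * 20 * ((nums - 12) * 20)
nums = (31 + data) * 20
nums = data * 20 - data * 20
data = 5 * 20 % data
for data in nums:
    data = data + 18
if nums > nums:
    process(0)
    nums = nums[nums]
else:
    nums = nums - emit(data)
print(37)
data = data - 15
for nums in data:
    data = 12 > nums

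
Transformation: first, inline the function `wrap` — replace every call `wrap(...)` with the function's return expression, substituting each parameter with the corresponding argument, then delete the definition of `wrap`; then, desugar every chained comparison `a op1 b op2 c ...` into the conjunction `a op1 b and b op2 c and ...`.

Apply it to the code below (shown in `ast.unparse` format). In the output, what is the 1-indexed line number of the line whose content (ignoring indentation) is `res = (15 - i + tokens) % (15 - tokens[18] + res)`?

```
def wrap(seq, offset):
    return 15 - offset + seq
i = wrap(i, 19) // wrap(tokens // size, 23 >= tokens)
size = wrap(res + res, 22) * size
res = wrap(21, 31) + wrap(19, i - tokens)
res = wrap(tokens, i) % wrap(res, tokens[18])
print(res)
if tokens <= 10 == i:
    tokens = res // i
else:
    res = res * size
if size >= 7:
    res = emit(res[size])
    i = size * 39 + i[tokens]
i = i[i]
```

4

Transformed code:
i = (15 - 19 + i) // (15 - (23 >= tokens) + tokens // size)
size = (15 - 22 + (res + res)) * size
res = 15 - 31 + 21 + (15 - (i - tokens) + 19)
res = (15 - i + tokens) % (15 - tokens[18] + res)
print(res)
if tokens <= 10 and 10 == i:
    tokens = res // i
else:
    res = res * size
if size >= 7:
    res = emit(res[size])
    i = size * 39 + i[tokens]
i = i[i]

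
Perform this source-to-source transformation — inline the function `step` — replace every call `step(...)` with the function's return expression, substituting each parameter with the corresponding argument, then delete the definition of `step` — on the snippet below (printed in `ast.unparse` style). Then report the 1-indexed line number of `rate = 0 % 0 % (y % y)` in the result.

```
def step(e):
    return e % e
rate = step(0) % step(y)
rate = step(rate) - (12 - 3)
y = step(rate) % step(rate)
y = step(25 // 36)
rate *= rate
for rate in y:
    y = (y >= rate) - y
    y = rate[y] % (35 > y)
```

Transformed code:
rate = 0 % 0 % (y % y)
rate = rate % rate - (12 - 3)
y = rate % rate % (rate % rate)
y = 25 // 36 % (25 // 36)
rate *= rate
for rate in y:
    y = (y >= rate) - y
    y = rate[y] % (35 > y)

1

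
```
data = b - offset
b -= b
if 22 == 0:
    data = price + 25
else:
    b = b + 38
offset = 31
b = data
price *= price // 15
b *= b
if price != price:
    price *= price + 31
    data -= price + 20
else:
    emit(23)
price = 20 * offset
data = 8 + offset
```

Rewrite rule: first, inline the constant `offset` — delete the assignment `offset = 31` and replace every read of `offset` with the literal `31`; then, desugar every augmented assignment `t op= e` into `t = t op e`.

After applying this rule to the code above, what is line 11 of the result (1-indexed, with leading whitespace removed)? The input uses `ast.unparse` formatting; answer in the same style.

price = price * (price + 31)

Transformed code:
data = b - 31
b = b - b
if 22 == 0:
    data = price + 25
else:
    b = b + 38
b = data
price = price * (price // 15)
b = b * b
if price != price:
    price = price * (price + 31)
    data = data - (price + 20)
else:
    emit(23)
price = 20 * 31
data = 8 + 31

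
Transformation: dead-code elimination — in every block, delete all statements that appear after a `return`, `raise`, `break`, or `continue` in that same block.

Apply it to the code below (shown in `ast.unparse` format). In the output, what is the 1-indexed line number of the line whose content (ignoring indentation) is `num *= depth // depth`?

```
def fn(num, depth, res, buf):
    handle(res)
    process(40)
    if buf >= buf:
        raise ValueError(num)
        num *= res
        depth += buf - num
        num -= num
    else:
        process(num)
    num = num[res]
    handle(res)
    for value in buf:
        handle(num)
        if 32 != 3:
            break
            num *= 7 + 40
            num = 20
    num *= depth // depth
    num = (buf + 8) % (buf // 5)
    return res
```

Transformed code:
def fn(num, depth, res, buf):
    handle(res)
    process(40)
    if buf >= buf:
        raise ValueError(num)
    else:
        process(num)
    num = num[res]
    handle(res)
    for value in buf:
        handle(num)
        if 32 != 3:
            break
    num *= depth // depth
    num = (buf + 8) % (buf // 5)
    return res

14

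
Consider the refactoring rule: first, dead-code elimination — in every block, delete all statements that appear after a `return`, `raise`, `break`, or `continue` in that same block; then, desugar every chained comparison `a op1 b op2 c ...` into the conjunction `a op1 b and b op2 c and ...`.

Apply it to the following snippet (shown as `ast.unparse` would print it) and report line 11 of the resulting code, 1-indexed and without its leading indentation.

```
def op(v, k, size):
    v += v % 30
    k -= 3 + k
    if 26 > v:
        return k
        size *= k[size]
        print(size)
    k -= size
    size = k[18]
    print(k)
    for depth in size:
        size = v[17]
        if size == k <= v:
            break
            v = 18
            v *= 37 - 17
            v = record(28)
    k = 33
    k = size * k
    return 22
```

Transformed code:
def op(v, k, size):
    v += v % 30
    k -= 3 + k
    if 26 > v:
        return k
    k -= size
    size = k[18]
    print(k)
    for depth in size:
        size = v[17]
        if size == k and k <= v:
            break
    k = 33
    k = size * k
    return 22

if size == k and k <= v:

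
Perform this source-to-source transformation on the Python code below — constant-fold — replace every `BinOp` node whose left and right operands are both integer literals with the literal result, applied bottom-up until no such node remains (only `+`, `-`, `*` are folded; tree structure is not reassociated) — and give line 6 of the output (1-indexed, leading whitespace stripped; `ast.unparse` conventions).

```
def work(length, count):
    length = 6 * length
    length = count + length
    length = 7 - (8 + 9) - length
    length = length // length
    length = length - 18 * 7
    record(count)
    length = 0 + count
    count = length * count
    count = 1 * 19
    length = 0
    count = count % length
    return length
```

Transformed code:
def work(length, count):
    length = 6 * length
    length = count + length
    length = -10 - length
    length = length // length
    length = length - 126
    record(count)
    length = 0 + count
    count = length * count
    count = 19
    length = 0
    count = count % length
    return length

length = length - 126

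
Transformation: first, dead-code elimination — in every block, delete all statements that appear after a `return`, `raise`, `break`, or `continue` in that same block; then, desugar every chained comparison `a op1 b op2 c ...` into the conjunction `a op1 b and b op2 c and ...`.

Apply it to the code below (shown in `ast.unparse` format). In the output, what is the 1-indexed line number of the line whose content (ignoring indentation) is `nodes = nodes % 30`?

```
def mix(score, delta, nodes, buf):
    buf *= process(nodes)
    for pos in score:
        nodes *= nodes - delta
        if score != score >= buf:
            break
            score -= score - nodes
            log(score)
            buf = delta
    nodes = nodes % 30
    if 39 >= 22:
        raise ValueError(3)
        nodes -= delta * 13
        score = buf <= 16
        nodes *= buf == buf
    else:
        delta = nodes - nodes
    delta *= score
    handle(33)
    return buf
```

7

Transformed code:
def mix(score, delta, nodes, buf):
    buf *= process(nodes)
    for pos in score:
        nodes *= nodes - delta
        if score != score and score >= buf:
            break
    nodes = nodes % 30
    if 39 >= 22:
        raise ValueError(3)
    else:
        delta = nodes - nodes
    delta *= score
    handle(33)
    return buf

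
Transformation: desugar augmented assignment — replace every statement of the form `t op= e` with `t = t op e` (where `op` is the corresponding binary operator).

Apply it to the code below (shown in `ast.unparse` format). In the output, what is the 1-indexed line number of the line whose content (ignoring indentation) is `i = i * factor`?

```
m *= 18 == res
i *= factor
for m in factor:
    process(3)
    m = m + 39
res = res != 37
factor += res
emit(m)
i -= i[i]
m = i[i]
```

Transformed code:
m = m * (18 == res)
i = i * factor
for m in factor:
    process(3)
    m = m + 39
res = res != 37
factor = factor + res
emit(m)
i = i - i[i]
m = i[i]

2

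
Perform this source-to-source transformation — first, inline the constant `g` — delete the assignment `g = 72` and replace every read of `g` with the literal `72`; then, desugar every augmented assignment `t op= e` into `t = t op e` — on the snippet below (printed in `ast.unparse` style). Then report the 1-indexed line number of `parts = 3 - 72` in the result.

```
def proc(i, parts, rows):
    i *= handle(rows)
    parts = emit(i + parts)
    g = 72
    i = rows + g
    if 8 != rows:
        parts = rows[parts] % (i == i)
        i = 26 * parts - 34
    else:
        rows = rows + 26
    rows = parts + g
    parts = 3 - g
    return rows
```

Transformed code:
def proc(i, parts, rows):
    i = i * handle(rows)
    parts = emit(i + parts)
    i = rows + 72
    if 8 != rows:
        parts = rows[parts] % (i == i)
        i = 26 * parts - 34
    else:
        rows = rows + 26
    rows = parts + 72
    parts = 3 - 72
    return rows

11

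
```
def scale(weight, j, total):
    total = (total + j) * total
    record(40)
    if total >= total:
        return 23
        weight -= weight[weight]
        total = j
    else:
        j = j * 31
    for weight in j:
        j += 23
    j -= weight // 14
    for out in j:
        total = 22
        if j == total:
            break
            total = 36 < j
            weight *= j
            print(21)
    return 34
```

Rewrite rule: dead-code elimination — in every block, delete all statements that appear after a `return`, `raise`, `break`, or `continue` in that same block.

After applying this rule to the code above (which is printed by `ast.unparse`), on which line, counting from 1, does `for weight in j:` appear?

8

Transformed code:
def scale(weight, j, total):
    total = (total + j) * total
    record(40)
    if total >= total:
        return 23
    else:
        j = j * 31
    for weight in j:
        j += 23
    j -= weight // 14
    for out in j:
        total = 22
        if j == total:
            break
    return 34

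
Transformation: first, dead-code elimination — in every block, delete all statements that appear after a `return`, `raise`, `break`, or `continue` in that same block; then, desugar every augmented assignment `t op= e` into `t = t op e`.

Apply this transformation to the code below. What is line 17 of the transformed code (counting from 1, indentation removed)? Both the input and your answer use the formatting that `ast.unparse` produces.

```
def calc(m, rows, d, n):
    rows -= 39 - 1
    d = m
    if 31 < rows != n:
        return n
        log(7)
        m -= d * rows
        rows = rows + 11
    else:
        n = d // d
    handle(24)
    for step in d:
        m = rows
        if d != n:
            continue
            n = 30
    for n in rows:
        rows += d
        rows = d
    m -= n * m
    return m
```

return m

Transformed code:
def calc(m, rows, d, n):
    rows = rows - (39 - 1)
    d = m
    if 31 < rows != n:
        return n
    else:
        n = d // d
    handle(24)
    for step in d:
        m = rows
        if d != n:
            continue
    for n in rows:
        rows = rows + d
        rows = d
    m = m - n * m
    return m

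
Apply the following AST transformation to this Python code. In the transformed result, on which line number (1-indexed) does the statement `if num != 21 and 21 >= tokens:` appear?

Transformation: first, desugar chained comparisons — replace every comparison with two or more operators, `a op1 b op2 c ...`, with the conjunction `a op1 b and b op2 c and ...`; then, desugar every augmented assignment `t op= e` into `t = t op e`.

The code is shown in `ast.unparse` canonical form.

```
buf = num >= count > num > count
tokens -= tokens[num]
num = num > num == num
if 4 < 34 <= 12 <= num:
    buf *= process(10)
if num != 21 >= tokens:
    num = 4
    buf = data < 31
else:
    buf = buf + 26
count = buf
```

Transformed code:
buf = num >= count and count > num and (num > count)
tokens = tokens - tokens[num]
num = num > num and num == num
if 4 < 34 and 34 <= 12 and (12 <= num):
    buf = buf * process(10)
if num != 21 and 21 >= tokens:
    num = 4
    buf = data < 31
else:
    buf = buf + 26
count = buf

6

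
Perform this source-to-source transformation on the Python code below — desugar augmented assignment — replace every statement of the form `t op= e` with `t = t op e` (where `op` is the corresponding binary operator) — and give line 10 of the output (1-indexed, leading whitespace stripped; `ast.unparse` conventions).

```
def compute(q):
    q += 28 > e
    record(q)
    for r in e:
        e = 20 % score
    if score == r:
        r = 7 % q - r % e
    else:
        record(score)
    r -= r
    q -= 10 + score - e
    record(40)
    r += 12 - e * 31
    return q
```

r = r - r

Transformed code:
def compute(q):
    q = q + (28 > e)
    record(q)
    for r in e:
        e = 20 % score
    if score == r:
        r = 7 % q - r % e
    else:
        record(score)
    r = r - r
    q = q - (10 + score - e)
    record(40)
    r = r + (12 - e * 31)
    return q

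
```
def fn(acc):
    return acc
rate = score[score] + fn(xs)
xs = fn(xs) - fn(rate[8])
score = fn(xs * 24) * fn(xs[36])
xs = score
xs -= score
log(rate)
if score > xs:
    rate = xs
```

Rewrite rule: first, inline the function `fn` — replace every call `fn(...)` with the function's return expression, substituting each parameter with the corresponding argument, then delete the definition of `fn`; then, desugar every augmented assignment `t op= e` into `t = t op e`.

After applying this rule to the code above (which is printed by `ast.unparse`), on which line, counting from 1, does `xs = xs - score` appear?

5

Transformed code:
rate = score[score] + xs
xs = xs - rate[8]
score = xs * 24 * xs[36]
xs = score
xs = xs - score
log(rate)
if score > xs:
    rate = xs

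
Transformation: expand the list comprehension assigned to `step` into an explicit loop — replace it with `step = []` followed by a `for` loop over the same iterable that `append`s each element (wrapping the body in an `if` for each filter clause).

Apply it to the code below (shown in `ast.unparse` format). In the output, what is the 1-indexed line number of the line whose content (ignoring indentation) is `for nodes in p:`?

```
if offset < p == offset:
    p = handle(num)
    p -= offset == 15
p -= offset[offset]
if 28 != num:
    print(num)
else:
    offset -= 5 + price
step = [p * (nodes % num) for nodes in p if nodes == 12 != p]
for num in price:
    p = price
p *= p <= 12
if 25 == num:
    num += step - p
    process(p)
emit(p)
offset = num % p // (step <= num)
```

Transformed code:
if offset < p == offset:
    p = handle(num)
    p -= offset == 15
p -= offset[offset]
if 28 != num:
    print(num)
else:
    offset -= 5 + price
step = []
for nodes in p:
    if nodes == 12 != p:
        step.append(p * (nodes % num))
for num in price:
    p = price
p *= p <= 12
if 25 == num:
    num += step - p
    process(p)
emit(p)
offset = num % p // (step <= num)

10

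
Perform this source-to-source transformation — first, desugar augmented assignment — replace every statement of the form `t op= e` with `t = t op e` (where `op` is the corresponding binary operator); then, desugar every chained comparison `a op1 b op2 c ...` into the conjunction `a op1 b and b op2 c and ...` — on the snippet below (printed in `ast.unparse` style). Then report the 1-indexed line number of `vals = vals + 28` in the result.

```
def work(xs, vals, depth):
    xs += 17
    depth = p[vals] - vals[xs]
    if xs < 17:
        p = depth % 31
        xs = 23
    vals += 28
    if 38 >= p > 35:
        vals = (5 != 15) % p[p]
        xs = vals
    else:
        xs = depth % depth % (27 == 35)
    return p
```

7

Transformed code:
def work(xs, vals, depth):
    xs = xs + 17
    depth = p[vals] - vals[xs]
    if xs < 17:
        p = depth % 31
        xs = 23
    vals = vals + 28
    if 38 >= p and p > 35:
        vals = (5 != 15) % p[p]
        xs = vals
    else:
        xs = depth % depth % (27 == 35)
    return p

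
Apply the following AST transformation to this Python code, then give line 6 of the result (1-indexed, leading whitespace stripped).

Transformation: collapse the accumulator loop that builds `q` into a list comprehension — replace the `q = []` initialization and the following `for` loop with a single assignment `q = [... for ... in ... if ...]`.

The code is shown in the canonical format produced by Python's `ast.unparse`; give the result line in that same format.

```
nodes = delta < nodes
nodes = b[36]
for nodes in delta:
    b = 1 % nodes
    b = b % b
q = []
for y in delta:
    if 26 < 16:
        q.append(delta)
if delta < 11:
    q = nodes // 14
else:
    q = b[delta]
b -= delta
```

Transformed code:
nodes = delta < nodes
nodes = b[36]
for nodes in delta:
    b = 1 % nodes
    b = b % b
q = [delta for y in delta if 26 < 16]
if delta < 11:
    q = nodes // 14
else:
    q = b[delta]
b -= delta

q = [delta for y in delta if 26 < 16]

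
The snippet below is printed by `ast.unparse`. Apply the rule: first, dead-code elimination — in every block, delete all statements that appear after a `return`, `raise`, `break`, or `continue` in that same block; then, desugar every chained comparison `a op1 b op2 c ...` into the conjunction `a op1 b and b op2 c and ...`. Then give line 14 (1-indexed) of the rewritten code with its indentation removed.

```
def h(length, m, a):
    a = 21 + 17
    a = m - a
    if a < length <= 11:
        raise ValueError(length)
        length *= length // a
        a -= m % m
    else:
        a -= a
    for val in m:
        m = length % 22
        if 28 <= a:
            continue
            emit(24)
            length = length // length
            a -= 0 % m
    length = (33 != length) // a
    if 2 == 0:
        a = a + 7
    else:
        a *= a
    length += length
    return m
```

Transformed code:
def h(length, m, a):
    a = 21 + 17
    a = m - a
    if a < length and length <= 11:
        raise ValueError(length)
    else:
        a -= a
    for val in m:
        m = length % 22
        if 28 <= a:
            continue
    length = (33 != length) // a
    if 2 == 0:
        a = a + 7
    else:
        a *= a
    length += length
    return m

a = a + 7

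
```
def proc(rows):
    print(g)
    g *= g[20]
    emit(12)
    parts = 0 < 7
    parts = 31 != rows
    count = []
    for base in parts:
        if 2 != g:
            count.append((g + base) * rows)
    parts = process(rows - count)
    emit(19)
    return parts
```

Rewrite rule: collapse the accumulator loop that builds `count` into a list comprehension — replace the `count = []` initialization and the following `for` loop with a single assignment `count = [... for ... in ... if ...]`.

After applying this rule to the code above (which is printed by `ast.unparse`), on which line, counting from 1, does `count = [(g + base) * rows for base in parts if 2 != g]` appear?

7

Transformed code:
def proc(rows):
    print(g)
    g *= g[20]
    emit(12)
    parts = 0 < 7
    parts = 31 != rows
    count = [(g + base) * rows for base in parts if 2 != g]
    parts = process(rows - count)
    emit(19)
    return parts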